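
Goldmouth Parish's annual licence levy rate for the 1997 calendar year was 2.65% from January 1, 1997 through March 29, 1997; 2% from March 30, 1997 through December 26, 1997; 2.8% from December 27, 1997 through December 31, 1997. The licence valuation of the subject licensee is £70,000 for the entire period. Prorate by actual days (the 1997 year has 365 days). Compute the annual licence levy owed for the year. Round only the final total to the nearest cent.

£1,517.37

January 1 – March 29, 1997: 88 days at 2.65% → £70,000 × 2.65% × 88/365 = £447.2329
March 30 – December 26, 1997: 272 days at 2% → £70,000 × 2% × 272/365 = £1,043.2877
December 27 – December 31, 1997: 5 days at 2.8% → £70,000 × 2.8% × 5/365 = £26.8493
Total = £1,517.3699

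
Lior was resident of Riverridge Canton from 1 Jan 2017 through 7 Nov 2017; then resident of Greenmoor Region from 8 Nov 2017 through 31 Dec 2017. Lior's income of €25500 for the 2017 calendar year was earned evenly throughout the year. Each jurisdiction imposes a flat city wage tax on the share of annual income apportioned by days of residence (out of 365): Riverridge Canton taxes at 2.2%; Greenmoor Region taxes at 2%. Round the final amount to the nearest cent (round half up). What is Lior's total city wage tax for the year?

Riverridge Canton, 1 Jan – 7 Nov 2017: 311 days → €25500 × 2.2% × 311/365 = €478.0027
Greenmoor Region, 8 Nov – 31 Dec 2017: 54 days → €25500 × 2% × 54/365 = €75.4521
Total = €553.4548

€553.45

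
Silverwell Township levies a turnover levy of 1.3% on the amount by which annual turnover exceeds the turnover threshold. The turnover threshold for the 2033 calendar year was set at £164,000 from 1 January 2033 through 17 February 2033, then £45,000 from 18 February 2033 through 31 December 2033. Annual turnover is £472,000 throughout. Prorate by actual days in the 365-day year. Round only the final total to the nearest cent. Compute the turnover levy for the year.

£5,347.56

1 January – 17 February 2033: 48 days, exemption £164,000 → (£472,000 − £164,000) × 1.3% × 48/365 = £526.5534
18 February – 31 December 2033: 317 days, exemption £45,000 → (£472,000 − £45,000) × 1.3% × 317/365 = £4,821.0055
Total = £5,347.5589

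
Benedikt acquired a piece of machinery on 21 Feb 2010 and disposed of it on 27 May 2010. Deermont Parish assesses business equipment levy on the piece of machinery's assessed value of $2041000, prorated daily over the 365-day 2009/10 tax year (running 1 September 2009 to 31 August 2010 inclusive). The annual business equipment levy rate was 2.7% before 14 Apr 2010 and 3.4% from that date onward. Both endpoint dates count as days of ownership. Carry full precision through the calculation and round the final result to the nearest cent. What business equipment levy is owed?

21 Feb – 13 Apr 2010: 52 days at 2.7% → $2041000 × 2.7% × 52/365 = $7850.8603
14 Apr – 27 May 2010: 44 days at 3.4% → $2041000 × 3.4% × 44/365 = $8365.3041
Total = $16216.1644

$16216.16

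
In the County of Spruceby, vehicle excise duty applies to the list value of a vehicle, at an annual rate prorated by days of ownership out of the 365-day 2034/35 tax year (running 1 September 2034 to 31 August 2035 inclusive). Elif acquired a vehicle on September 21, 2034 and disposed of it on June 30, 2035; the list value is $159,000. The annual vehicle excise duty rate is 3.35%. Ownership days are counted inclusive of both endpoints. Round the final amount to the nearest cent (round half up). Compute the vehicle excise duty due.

$4,129.86

Days held (September 21, 2034 – June 30, 2035): 283 out of 365
Tax = $159,000 × 3.35% × 283/365 = $4,129.8616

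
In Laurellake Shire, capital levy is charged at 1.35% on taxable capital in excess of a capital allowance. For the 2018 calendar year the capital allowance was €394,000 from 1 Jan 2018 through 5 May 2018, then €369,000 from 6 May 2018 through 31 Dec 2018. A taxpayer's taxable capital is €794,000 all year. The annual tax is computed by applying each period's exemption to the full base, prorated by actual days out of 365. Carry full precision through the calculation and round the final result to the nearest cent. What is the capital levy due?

1 Jan – 5 May 2018: 125 days, exemption €394,000 → (€794,000 − €394,000) × 1.35% × 125/365 = €1,849.3151
6 May – 31 Dec 2018: 240 days, exemption €369,000 → (€794,000 − €369,000) × 1.35% × 240/365 = €3,772.6027
Total = €5,621.9178

€5,621.92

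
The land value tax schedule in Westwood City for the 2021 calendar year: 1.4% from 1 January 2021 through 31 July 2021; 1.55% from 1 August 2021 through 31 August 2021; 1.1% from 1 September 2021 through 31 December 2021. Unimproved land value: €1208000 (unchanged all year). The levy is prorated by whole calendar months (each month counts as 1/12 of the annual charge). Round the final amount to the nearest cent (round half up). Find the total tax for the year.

€15855.00

1 January – 31 July 2021: 7 months at 1.4% → €1208000 × 1.4% × 7/12 = €9865.3333
1 August – 31 August 2021: 1 month at 1.55% → €1208000 × 1.55% × 1/12 = €1560.3333
1 September – 31 December 2021: 4 months at 1.1% → €1208000 × 1.1% × 4/12 = €4429.3333
Total = €15855.0000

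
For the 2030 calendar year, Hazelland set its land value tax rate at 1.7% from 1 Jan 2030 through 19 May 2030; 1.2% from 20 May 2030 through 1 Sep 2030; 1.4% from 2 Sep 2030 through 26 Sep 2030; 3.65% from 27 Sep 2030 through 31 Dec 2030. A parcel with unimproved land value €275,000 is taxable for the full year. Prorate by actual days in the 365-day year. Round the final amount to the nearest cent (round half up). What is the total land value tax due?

€5,633.36

1 Jan – 19 May 2030: 139 days at 1.7% → €275,000 × 1.7% × 139/365 = €1,780.3425
20 May – 1 Sep 2030: 105 days at 1.2% → €275,000 × 1.2% × 105/365 = €949.3151
2 Sep – 26 Sep 2030: 25 days at 1.4% → €275,000 × 1.4% × 25/365 = €263.6986
27 Sep – 31 Dec 2030: 96 days at 3.65% → €275,000 × 3.65% × 96/365 = €2,640.0000
Total = €5,633.3562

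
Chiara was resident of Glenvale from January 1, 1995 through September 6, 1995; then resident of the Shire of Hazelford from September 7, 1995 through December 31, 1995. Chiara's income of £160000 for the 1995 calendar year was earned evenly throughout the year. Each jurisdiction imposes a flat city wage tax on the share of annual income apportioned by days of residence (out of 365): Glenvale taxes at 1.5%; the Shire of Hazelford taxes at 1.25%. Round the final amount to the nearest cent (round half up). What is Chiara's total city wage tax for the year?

£2272.88

Glenvale, January 1 – September 6, 1995: 249 days → £160000 × 1.5% × 249/365 = £1637.2603
The Shire of Hazelford, September 7 – December 31, 1995: 116 days → £160000 × 1.25% × 116/365 = £635.6164
Total = £2272.8767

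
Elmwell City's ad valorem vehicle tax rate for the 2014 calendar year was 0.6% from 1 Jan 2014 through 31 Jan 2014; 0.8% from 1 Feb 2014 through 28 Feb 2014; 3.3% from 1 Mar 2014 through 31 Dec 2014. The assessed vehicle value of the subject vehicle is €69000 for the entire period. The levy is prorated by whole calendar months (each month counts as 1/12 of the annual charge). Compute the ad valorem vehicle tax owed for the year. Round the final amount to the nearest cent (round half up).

€1978.00

1 Jan – 31 Jan 2014: 1 month at 0.6% → €69000 × 0.6% × 1/12 = €34.5000
1 Feb – 28 Feb 2014: 1 month at 0.8% → €69000 × 0.8% × 1/12 = €46.0000
1 Mar – 31 Dec 2014: 10 months at 3.3% → €69000 × 3.3% × 10/12 = €1897.5000
Total = €1978.0000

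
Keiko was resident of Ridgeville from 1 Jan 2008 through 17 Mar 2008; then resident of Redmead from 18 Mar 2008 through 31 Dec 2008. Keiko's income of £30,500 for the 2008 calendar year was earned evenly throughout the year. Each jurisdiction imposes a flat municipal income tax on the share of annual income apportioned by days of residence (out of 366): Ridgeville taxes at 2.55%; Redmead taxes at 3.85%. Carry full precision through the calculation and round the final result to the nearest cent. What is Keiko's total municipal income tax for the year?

£1,090.83

Ridgeville, 1 Jan – 17 Mar 2008: 77 days → £30,500 × 2.55% × 77/366 = £163.6250
Redmead, 18 Mar – 31 Dec 2008: 289 days → £30,500 × 3.85% × 289/366 = £927.2083
Total = £1,090.8333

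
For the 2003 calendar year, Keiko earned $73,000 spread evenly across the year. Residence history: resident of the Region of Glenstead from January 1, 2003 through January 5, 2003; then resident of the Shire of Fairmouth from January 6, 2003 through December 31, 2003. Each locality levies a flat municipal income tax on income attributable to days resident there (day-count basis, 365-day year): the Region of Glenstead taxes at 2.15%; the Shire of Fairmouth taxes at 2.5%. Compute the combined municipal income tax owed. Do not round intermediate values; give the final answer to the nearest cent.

The Region of Glenstead, January 1 – January 5, 2003: 5 days → $73,000 × 2.15% × 5/365 = $21.5000
The Shire of Fairmouth, January 6 – December 31, 2003: 360 days → $73,000 × 2.5% × 360/365 = $1,800.0000
Total = $1,821.5000

$1,821.50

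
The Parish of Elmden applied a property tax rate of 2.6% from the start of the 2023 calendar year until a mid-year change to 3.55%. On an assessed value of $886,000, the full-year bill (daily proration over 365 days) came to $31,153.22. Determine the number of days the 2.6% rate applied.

13 days

Let d = days at the first rate; then 365 − d days at the second rate.
$886,000 × [2.6%·d + 3.55%·(365−d)] / 365 = $31,153.22
Solving gives d = 13, so the new rate took effect on 14 January 2023.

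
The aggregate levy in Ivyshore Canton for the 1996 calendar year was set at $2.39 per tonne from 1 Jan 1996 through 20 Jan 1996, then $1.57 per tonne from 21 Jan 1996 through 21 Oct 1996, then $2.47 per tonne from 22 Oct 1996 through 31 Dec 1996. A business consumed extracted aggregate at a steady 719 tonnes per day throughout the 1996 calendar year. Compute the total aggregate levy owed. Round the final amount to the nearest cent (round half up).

1 Jan – 20 Jan 1996: 20 days × 719 tonnes/day = 14,380 tonnes at $2.39/tonne → $34,368.20
21 Jan – 21 Oct 1996: 275 days × 719 tonnes/day = 197,725 tonnes at $1.57/tonne → $310,428.25
22 Oct – 31 Dec 1996: 71 days × 719 tonnes/day = 51,049 tonnes at $2.47/tonne → $126,091.03

$470,887.48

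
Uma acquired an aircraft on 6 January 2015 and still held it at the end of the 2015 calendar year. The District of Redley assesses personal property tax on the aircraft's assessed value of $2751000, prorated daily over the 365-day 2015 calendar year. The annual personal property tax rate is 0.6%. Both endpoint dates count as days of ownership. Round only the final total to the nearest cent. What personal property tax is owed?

$16279.89

Days held (6 January – 31 December 2015): 360 out of 365
Tax = $2751000 × 0.6% × 360/365 = $16279.8904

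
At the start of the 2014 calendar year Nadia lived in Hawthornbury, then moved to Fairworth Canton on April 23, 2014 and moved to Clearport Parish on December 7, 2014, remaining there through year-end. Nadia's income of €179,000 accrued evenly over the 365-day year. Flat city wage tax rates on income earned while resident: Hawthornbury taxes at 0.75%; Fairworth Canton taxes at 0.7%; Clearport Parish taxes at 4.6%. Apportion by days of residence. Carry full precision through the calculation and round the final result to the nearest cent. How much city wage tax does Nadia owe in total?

Hawthornbury, January 1 – April 22, 2014: 112 days → €179,000 × 0.75% × 112/365 = €411.9452
Fairworth Canton, April 23 – December 6, 2014: 228 days → €179,000 × 0.7% × 228/365 = €782.6959
Clearport Parish, December 7 – December 31, 2014: 25 days → €179,000 × 4.6% × 25/365 = €563.9726
Total = €1,758.6137

€1,758.61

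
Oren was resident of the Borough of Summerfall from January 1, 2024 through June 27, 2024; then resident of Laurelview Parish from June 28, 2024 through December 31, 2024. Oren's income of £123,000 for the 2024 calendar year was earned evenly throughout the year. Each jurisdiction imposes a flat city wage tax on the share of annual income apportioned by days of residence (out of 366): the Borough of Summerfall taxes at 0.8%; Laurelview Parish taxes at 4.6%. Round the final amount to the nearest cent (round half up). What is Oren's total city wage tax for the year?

The Borough of Summerfall, January 1 – June 27, 2024: 179 days → £123,000 × 0.8% × 179/366 = £481.2459
Laurelview Parish, June 28 – December 31, 2024: 187 days → £123,000 × 4.6% × 187/366 = £2,890.8361
Total = £3,372.0820

£3,372.08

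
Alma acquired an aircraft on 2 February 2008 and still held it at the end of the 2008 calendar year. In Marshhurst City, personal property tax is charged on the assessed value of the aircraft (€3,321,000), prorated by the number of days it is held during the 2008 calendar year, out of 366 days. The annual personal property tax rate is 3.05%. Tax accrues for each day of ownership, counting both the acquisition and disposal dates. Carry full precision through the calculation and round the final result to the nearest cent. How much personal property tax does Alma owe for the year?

€92,434.50

Days held (2 February – 31 December 2008): 334 out of 366
Tax = €3,321,000 × 3.05% × 334/366 = €92,434.5000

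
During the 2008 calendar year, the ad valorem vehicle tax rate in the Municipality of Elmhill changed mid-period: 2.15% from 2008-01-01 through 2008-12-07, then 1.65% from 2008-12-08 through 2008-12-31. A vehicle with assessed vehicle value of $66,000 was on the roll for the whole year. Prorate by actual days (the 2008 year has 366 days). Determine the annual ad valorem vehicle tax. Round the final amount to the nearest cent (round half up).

2008-01-01 to 2008-12-07: 342 days at 2.15% → $66,000 × 2.15% × 342/366 = $1,325.9508
2008-12-08 to 2008-12-31: 24 days at 1.65% → $66,000 × 1.65% × 24/366 = $71.4098
Total = $1,397.3607

$1,397.36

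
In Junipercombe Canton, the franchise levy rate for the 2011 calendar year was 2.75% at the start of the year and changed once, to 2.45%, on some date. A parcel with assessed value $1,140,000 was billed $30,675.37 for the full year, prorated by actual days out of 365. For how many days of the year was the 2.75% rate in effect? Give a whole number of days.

Let d = days at the first rate; then 365 − d days at the second rate.
$1,140,000 × [2.75%·d + 2.45%·(365−d)] / 365 = $30,675.37
Solving gives d = 293, so the new rate took effect on October 21, 2011.

293 days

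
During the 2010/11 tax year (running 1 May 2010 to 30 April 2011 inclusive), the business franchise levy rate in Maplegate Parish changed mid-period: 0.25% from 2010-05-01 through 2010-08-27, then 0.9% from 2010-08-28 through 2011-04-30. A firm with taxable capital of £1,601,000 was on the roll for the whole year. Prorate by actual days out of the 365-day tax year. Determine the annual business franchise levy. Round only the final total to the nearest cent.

£11,016.20

2010-05-01 to 2010-08-27: 119 days at 0.25% → £1,601,000 × 0.25% × 119/365 = £1,304.9247
2010-08-28 to 2011-04-30: 246 days at 0.9% → £1,601,000 × 0.9% × 246/365 = £9,711.2712
Total = £11,016.1959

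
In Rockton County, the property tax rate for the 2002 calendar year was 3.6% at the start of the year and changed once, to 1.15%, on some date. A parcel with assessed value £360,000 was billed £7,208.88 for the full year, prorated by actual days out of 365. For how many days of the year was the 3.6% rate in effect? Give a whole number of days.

127 days

Let d = days at the first rate; then 365 − d days at the second rate.
£360,000 × [3.6%·d + 1.15%·(365−d)] / 365 = £7,208.88
Solving gives d = 127, so the new rate took effect on May 8, 2002.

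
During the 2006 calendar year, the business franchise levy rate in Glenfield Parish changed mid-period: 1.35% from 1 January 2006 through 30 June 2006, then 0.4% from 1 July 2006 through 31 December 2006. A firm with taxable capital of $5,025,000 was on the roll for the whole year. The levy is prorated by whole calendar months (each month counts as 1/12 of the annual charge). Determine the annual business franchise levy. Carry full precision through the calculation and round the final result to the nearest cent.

1 January – 30 June 2006: 6 months at 1.35% → $5,025,000 × 1.35% × 6/12 = $33,918.7500
1 July – 31 December 2006: 6 months at 0.4% → $5,025,000 × 0.4% × 6/12 = $10,050.0000
Total = $43,968.7500

$43,968.75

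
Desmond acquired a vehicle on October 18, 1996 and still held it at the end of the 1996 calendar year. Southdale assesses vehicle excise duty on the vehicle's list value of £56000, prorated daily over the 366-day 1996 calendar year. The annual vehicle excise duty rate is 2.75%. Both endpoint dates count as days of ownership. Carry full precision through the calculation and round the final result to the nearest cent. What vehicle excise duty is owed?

Days held (October 18 – December 31, 1996): 75 out of 366
Tax = £56000 × 2.75% × 75/366 = £315.5738

£315.57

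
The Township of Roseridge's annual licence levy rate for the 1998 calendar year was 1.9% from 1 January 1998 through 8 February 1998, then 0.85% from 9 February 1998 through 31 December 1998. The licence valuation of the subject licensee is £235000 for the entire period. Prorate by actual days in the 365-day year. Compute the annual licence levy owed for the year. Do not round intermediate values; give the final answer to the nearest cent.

1 January – 8 February 1998: 39 days at 1.9% → £235000 × 1.9% × 39/365 = £477.0822
9 February – 31 December 1998: 326 days at 0.85% → £235000 × 0.85% × 326/365 = £1784.0685
Total = £2261.1507

£2261.15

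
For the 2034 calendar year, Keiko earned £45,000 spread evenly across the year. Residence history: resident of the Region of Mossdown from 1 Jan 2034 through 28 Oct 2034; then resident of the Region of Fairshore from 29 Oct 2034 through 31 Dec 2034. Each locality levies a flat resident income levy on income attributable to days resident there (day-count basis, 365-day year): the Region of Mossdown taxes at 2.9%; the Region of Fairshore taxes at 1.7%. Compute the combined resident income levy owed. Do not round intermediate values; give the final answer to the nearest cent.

£1,210.32

The Region of Mossdown, 1 Jan – 28 Oct 2034: 301 days → £45,000 × 2.9% × 301/365 = £1,076.1781
The Region of Fairshore, 29 Oct – 31 Dec 2034: 64 days → £45,000 × 1.7% × 64/365 = £134.1370
Total = £1,210.3151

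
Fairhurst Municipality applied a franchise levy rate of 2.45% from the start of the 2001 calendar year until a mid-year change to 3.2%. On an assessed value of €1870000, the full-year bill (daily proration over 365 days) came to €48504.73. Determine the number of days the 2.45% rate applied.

295 days

Let d = days at the first rate; then 365 − d days at the second rate.
€1870000 × [2.45%·d + 3.2%·(365−d)] / 365 = €48504.73
Solving gives d = 295, so the new rate took effect on 23 October 2001.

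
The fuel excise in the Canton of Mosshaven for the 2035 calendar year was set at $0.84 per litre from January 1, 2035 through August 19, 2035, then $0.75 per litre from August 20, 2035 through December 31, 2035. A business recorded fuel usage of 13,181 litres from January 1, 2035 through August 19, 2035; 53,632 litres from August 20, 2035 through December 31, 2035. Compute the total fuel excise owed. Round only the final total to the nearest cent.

January 1 – August 19, 2035: 13,181 litres at $0.84/litre → $11,072.04
August 20 – December 31, 2035: 53,632 litres at $0.75/litre → $40,224.00

$51,296.04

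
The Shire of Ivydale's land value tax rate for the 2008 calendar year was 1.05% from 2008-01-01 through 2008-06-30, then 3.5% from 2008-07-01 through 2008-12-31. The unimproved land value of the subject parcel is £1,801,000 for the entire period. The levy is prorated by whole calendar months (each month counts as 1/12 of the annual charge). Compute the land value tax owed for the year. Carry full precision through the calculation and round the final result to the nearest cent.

2008-01-01 to 2008-06-30: 6 months at 1.05% → £1,801,000 × 1.05% × 6/12 = £9,455.2500
2008-07-01 to 2008-12-31: 6 months at 3.5% → £1,801,000 × 3.5% × 6/12 = £31,517.5000
Total = £40,972.7500

£40,972.75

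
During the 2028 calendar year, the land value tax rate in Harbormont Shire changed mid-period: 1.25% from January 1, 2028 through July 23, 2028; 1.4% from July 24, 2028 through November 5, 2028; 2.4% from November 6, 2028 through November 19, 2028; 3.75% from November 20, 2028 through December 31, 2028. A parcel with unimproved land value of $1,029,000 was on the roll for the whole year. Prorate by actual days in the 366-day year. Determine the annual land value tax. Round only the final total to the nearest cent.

January 1 – July 23, 2028: 205 days at 1.25% → $1,029,000 × 1.25% × 205/366 = $7,204.4057
July 24 – November 5, 2028: 105 days at 1.4% → $1,029,000 × 1.4% × 105/366 = $4,132.8689
November 6 – November 19, 2028: 14 days at 2.4% → $1,029,000 × 2.4% × 14/366 = $944.6557
November 20 – December 31, 2028: 42 days at 3.75% → $1,029,000 × 3.75% × 42/366 = $4,428.0738
Total = $16,710.0041

$16,710.00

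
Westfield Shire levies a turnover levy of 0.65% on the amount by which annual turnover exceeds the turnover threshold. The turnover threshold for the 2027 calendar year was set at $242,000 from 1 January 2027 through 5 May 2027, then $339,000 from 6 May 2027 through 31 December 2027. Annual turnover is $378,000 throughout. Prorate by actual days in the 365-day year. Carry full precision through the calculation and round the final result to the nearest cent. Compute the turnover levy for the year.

1 January – 5 May 2027: 125 days, exemption $242,000 → ($378,000 − $242,000) × 0.65% × 125/365 = $302.7397
6 May – 31 December 2027: 240 days, exemption $339,000 → ($378,000 − $339,000) × 0.65% × 240/365 = $166.6849
Total = $469.4247

$469.42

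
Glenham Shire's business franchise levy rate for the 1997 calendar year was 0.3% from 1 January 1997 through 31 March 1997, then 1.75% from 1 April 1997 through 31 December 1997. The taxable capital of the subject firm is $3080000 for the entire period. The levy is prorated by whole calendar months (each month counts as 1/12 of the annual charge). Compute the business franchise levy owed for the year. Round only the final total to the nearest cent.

$42735.00

1 January – 31 March 1997: 3 months at 0.3% → $3080000 × 0.3% × 3/12 = $2310.0000
1 April – 31 December 1997: 9 months at 1.75% → $3080000 × 1.75% × 9/12 = $40425.0000
Total = $42735.0000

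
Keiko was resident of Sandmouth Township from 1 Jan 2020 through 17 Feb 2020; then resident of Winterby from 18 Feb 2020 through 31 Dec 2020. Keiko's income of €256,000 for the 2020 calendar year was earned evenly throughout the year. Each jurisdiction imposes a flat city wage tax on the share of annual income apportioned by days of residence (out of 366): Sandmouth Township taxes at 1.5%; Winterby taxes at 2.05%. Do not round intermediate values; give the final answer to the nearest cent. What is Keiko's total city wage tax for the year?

Sandmouth Township, 1 Jan – 17 Feb 2020: 48 days → €256,000 × 1.5% × 48/366 = €503.6066
Winterby, 18 Feb – 31 Dec 2020: 318 days → €256,000 × 2.05% × 318/366 = €4,559.7377
Total = €5,063.3443

€5,063.34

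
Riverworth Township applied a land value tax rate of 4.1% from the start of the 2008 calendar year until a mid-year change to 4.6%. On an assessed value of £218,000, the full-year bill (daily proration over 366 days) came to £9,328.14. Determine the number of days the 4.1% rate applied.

235 days

Let d = days at the first rate; then 366 − d days at the second rate.
£218,000 × [4.1%·d + 4.6%·(366−d)] / 366 = £9,328.14
Solving gives d = 235, so the new rate took effect on 23 August 2008.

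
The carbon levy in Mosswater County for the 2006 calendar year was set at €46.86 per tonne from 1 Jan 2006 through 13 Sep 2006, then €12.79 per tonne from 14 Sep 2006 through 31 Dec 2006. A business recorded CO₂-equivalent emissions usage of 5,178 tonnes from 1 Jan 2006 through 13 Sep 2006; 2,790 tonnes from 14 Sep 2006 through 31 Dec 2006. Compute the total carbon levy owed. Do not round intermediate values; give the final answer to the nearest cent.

1 Jan – 13 Sep 2006: 5,178 tonnes at €46.86/tonne → €242641.08
14 Sep – 31 Dec 2006: 2,790 tonnes at €12.79/tonne → €35684.10

€278325.18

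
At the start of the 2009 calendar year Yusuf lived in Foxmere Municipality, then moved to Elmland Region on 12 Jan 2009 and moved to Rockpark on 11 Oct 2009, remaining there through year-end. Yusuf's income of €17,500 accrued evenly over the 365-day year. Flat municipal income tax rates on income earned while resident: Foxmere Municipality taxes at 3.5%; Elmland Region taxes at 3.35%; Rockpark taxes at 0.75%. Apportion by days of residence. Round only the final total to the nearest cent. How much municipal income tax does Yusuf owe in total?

Foxmere Municipality, 1 Jan – 11 Jan 2009: 11 days → €17,500 × 3.5% × 11/365 = €18.4589
Elmland Region, 12 Jan – 10 Oct 2009: 272 days → €17,500 × 3.35% × 272/365 = €436.8767
Rockpark, 11 Oct – 31 Dec 2009: 82 days → €17,500 × 0.75% × 82/365 = €29.4863
Total = €484.8219

€484.82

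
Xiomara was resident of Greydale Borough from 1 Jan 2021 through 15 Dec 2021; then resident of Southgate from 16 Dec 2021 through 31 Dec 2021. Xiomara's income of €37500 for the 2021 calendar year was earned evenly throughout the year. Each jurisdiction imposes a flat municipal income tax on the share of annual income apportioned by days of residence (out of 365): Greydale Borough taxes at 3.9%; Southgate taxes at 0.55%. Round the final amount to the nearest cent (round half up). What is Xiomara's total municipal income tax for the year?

€1407.43

Greydale Borough, 1 Jan – 15 Dec 2021: 349 days → €37500 × 3.9% × 349/365 = €1398.3904
Southgate, 16 Dec – 31 Dec 2021: 16 days → €37500 × 0.55% × 16/365 = €9.0411
Total = €1407.4315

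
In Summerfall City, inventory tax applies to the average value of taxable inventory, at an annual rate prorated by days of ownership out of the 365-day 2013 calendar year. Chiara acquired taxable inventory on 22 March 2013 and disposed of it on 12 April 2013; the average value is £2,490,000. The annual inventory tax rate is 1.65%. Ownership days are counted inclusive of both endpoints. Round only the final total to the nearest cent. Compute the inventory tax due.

Days held (22 March – 12 April 2013): 22 out of 365
Tax = £2,490,000 × 1.65% × 22/365 = £2,476.3562

£2,476.36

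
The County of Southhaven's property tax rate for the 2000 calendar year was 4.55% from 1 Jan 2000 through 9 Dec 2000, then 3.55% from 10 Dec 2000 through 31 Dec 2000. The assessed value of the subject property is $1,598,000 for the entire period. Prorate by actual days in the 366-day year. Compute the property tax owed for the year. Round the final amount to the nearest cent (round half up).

$71,748.45

1 Jan – 9 Dec 2000: 344 days at 4.55% → $1,598,000 × 4.55% × 344/366 = $68,338.5137
10 Dec – 31 Dec 2000: 22 days at 3.55% → $1,598,000 × 3.55% × 22/366 = $3,409.9399
Total = $71,748.4536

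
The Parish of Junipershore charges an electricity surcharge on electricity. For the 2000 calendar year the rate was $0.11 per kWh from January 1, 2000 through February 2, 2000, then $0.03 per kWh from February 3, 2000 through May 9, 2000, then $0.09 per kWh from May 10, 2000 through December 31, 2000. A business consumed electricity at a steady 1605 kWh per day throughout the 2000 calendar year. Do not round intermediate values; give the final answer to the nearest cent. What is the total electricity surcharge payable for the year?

January 1 – February 2, 2000: 33 days × 1605 kWh/day = 52,965 kWh at $0.11/kWh → $5,826.15
February 3 – May 9, 2000: 97 days × 1605 kWh/day = 155,685 kWh at $0.03/kWh → $4,670.55
May 10 – December 31, 2000: 236 days × 1605 kWh/day = 378,780 kWh at $0.09/kWh → $34,090.20

$44,586.90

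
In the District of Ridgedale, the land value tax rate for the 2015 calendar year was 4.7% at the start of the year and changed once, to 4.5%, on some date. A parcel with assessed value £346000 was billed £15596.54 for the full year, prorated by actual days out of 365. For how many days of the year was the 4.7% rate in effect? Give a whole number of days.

14 days

Let d = days at the first rate; then 365 − d days at the second rate.
£346000 × [4.7%·d + 4.5%·(365−d)] / 365 = £15596.54
Solving gives d = 14, so the new rate took effect on 15 January 2015.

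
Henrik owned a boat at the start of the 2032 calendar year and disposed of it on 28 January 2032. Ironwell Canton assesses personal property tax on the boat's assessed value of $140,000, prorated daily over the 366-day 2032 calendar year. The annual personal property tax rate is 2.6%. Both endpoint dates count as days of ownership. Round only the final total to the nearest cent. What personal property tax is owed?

$278.47

Days held (1 January – 28 January 2032): 28 out of 366
Tax = $140,000 × 2.6% × 28/366 = $278.4699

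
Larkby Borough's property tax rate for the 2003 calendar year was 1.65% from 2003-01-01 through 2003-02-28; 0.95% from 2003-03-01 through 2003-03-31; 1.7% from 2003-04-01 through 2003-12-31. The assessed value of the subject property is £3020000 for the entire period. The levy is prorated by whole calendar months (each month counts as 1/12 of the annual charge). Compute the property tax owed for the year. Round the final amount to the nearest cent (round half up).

2003-01-01 to 2003-02-28: 2 months at 1.65% → £3020000 × 1.65% × 2/12 = £8305.0000
2003-03-01 to 2003-03-31: 1 month at 0.95% → £3020000 × 0.95% × 1/12 = £2390.8333
2003-04-01 to 2003-12-31: 9 months at 1.7% → £3020000 × 1.7% × 9/12 = £38505.0000
Total = £49200.8333

£49200.83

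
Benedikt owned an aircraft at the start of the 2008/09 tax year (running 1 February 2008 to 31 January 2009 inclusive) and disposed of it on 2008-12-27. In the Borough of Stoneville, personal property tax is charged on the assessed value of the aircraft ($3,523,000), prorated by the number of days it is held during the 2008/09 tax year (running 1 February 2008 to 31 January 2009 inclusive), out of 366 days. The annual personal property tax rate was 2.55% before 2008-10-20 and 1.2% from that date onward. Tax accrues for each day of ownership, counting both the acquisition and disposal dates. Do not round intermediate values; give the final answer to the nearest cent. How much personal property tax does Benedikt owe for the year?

$72,279.25

2008-02-01 to 2008-10-19: 262 days at 2.55% → $3,523,000 × 2.55% × 262/366 = $64,309.1885
2008-10-20 to 2008-12-27: 69 days at 1.2% → $3,523,000 × 1.2% × 69/366 = $7,970.0656
Total = $72,279.2541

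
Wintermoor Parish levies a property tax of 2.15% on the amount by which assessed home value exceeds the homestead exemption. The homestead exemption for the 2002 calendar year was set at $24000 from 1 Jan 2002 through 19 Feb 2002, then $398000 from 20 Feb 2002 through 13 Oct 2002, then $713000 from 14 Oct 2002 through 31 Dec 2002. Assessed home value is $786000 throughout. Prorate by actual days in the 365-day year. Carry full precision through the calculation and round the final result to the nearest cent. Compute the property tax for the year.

1 Jan – 19 Feb 2002: 50 days, exemption $24000 → ($786000 − $24000) × 2.15% × 50/365 = $2244.2466
20 Feb – 13 Oct 2002: 236 days, exemption $398000 → ($786000 − $398000) × 2.15% × 236/365 = $5393.7315
14 Oct – 31 Dec 2002: 79 days, exemption $713000 → ($786000 − $713000) × 2.15% × 79/365 = $339.7000
Total = $7977.6781

$7977.68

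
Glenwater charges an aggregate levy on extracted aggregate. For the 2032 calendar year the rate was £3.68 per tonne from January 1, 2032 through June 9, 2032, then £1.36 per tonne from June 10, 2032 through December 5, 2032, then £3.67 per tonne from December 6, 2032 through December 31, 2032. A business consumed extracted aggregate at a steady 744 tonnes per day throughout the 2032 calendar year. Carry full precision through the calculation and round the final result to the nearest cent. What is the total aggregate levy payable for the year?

January 1 – June 9, 2032: 161 days × 744 tonnes/day = 119,784 tonnes at £3.68/tonne → £440,805.12
June 10 – December 5, 2032: 179 days × 744 tonnes/day = 133,176 tonnes at £1.36/tonne → £181,119.36
December 6 – December 31, 2032: 26 days × 744 tonnes/day = 19,344 tonnes at £3.67/tonne → £70,992.48

£692,916.96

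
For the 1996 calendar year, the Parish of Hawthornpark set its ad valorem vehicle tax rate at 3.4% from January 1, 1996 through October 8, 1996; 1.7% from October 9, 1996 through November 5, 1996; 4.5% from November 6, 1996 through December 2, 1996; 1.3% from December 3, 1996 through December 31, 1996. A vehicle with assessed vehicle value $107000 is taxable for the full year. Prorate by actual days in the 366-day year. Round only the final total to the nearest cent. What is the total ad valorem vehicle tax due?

$3407.63

January 1 – October 8, 1996: 282 days at 3.4% → $107000 × 3.4% × 282/366 = $2803.0492
October 9 – November 5, 1996: 28 days at 1.7% → $107000 × 1.7% × 28/366 = $139.1585
November 6 – December 2, 1996: 27 days at 4.5% → $107000 × 4.5% × 27/366 = $355.2049
December 3 – December 31, 1996: 29 days at 1.3% → $107000 × 1.3% × 29/366 = $110.2158
Total = $3407.6284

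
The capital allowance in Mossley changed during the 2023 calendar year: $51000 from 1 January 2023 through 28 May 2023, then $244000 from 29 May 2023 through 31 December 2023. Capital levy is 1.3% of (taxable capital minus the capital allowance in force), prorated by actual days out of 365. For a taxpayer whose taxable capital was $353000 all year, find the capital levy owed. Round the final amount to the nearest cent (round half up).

1 January – 28 May 2023: 148 days, exemption $51000 → ($353000 − $51000) × 1.3% × 148/365 = $1591.9123
29 May – 31 December 2023: 217 days, exemption $244000 → ($353000 − $244000) × 1.3% × 217/365 = $842.4356
Total = $2434.3479

$2434.35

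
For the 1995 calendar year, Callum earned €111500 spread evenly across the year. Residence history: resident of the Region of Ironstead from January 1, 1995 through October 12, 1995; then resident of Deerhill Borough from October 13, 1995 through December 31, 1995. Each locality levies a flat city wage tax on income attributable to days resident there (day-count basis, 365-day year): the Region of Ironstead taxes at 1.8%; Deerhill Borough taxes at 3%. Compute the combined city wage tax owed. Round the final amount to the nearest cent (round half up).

€2300.26

The Region of Ironstead, January 1 – October 12, 1995: 285 days → €111500 × 1.8% × 285/365 = €1567.1096
Deerhill Borough, October 13 – December 31, 1995: 80 days → €111500 × 3% × 80/365 = €733.1507
Total = €2300.2603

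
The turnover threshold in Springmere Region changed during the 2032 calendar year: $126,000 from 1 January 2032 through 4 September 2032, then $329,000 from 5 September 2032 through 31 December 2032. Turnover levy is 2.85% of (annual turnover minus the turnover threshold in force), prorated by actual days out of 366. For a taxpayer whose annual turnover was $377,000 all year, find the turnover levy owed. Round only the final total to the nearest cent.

1 January – 4 September 2032: 248 days, exemption $126,000 → ($377,000 − $126,000) × 2.85% × 248/366 = $4,847.1803
5 September – 31 December 2032: 118 days, exemption $329,000 → ($377,000 − $329,000) × 2.85% × 118/366 = $441.0492
Total = $5,288.2295

$5,288.23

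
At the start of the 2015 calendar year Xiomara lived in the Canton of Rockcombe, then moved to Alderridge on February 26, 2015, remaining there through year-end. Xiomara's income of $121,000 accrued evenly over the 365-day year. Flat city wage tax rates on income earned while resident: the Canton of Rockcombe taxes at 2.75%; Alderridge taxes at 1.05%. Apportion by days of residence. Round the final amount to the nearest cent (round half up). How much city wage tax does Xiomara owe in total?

$1,586.09

The Canton of Rockcombe, January 1 – February 25, 2015: 56 days → $121,000 × 2.75% × 56/365 = $510.5205
Alderridge, February 26 – December 31, 2015: 309 days → $121,000 × 1.05% × 309/365 = $1,075.5740
Total = $1,586.0945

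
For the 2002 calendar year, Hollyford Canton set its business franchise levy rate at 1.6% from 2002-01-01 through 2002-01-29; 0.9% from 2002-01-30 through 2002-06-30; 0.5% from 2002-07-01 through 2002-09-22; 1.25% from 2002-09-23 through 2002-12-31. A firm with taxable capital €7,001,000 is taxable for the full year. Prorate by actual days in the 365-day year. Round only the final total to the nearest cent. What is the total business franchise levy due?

2002-01-01 to 2002-01-29: 29 days at 1.6% → €7,001,000 × 1.6% × 29/365 = €8,899.9014
2002-01-30 to 2002-06-30: 152 days at 0.9% → €7,001,000 × 0.9% × 152/365 = €26,239.3644
2002-07-01 to 2002-09-22: 84 days at 0.5% → €7,001,000 × 0.5% × 84/365 = €8,055.9452
2002-09-23 to 2002-12-31: 100 days at 1.25% → €7,001,000 × 1.25% × 100/365 = €23,976.0274
Total = €67,171.2384

€67,171.24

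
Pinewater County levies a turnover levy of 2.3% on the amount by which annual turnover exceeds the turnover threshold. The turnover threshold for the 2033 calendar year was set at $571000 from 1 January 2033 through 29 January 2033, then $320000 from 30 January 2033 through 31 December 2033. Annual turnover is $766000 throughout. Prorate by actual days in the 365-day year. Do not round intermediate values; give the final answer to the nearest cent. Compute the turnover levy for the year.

1 January – 29 January 2033: 29 days, exemption $571000 → ($766000 − $571000) × 2.3% × 29/365 = $356.3425
30 January – 31 December 2033: 336 days, exemption $320000 → ($766000 − $320000) × 2.3% × 336/365 = $9442.9808
Total = $9799.3233

$9799.32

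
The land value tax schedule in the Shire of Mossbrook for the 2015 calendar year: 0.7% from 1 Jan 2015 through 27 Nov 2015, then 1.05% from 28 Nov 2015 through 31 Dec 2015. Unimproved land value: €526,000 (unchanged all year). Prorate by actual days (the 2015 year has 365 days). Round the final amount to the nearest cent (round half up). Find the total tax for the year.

€3,853.49

1 Jan – 27 Nov 2015: 331 days at 0.7% → €526,000 × 0.7% × 331/365 = €3,339.0192
28 Nov – 31 Dec 2015: 34 days at 1.05% → €526,000 × 1.05% × 34/365 = €514.4712
Total = €3,853.4904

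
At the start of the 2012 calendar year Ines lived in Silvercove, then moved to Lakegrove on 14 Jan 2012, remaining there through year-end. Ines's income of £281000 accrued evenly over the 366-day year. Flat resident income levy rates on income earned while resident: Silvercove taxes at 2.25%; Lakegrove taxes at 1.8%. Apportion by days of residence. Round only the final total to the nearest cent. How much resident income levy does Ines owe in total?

Silvercove, 1 Jan – 13 Jan 2012: 13 days → £281000 × 2.25% × 13/366 = £224.5697
Lakegrove, 14 Jan – 31 Dec 2012: 353 days → £281000 × 1.8% × 353/366 = £4878.3443
Total = £5102.9139

£5102.91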